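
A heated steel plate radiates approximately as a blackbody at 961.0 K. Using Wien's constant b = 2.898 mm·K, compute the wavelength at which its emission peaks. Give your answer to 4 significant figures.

Wien's displacement law: λ_max = b/T = (2.898×10⁻³ m·K)/(961.0 K) = 3.0156×10⁻⁶ m.
That is 3.016 μm, in the infrared range.

λ_max ≈ 3.016 μm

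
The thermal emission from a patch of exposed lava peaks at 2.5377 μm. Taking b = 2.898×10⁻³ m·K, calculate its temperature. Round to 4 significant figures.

Wien's law gives T = b/λ_max = (2.898×10⁻³ m·K)/(2.5377×10⁻⁶ m) = 1142 K.

T ≈ 1142 K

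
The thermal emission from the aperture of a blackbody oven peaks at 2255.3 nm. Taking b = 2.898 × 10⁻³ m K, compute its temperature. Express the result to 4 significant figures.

Wien's law gives T = b/λ_max = (2.898×10⁻³ m·K)/(2.2553×10⁻⁶ m) = 1285 K.

T ≈ 1285 K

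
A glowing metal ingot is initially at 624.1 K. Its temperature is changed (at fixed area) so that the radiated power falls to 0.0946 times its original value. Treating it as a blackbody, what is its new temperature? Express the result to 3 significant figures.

T₂ ≈ 346 K

P ∝ T⁴, so T₂/T₁ = (P₂/P₁)^(1/4) = (0.0946)^(1/4) = 0.554591.
T₂ = 624.1 × 0.554591 = 346 K.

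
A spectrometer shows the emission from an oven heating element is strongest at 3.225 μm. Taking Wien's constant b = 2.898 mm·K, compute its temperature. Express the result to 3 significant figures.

T ≈ 899 K

Wien's law gives T = b/λ_max = (2.898×10⁻³ m·K)/(3.225×10⁻⁶ m) = 899 K.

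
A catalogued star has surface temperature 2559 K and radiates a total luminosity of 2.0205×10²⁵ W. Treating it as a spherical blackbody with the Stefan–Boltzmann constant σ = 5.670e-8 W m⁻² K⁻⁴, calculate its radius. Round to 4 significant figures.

L = 4πR²σT⁴ ⇒ R = √(L/(4πσT⁴)).
σT⁴ = 2.43144×10⁶ W/m², so R = √(2.0205×10²⁵/(4π×2.43144×10⁶)) = 8.132×10⁸ m.

R ≈ 8.132×10⁸ m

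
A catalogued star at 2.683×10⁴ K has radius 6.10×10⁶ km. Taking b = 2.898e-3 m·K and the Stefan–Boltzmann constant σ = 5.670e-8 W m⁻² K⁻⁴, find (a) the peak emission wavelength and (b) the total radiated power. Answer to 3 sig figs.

(a) λ_max = b/T = 2.898×10⁻³/2.683×10⁴ = 1.080×10⁻⁷ m = 108 nm.
Surface area A = 4πR² = 4π(6.10×10⁹ m)² = 4.67595×10²⁰ m².
(b) P = σAT⁴ = 5.670×10⁻⁸×4.67595×10²⁰×(2.683×10⁴)⁴ = 1.37×10³¹ W.

λ_max ≈ 108 nm; P ≈ 1.37×10³¹ W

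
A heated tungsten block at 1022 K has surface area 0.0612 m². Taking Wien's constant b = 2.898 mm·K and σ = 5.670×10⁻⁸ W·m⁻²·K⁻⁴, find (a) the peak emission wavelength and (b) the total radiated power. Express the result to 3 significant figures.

(a) λ_max = b/T = 2.898×10⁻³/1022 = 2.836×10⁻⁶ m = 2.84 μm.
Area A = 0.0612 m².
(b) P = σAT⁴ = 5.670×10⁻⁸×0.0612×(1022)⁴ = 3.79×10³ W.

λ_max ≈ 2.84 μm; P ≈ 3.79×10³ W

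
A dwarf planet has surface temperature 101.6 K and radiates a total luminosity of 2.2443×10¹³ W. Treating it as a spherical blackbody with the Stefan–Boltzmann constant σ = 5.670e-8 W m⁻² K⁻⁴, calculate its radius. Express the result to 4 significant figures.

R ≈ 5.437×10⁵ m

L = 4πR²σT⁴ ⇒ R = √(L/(4πσT⁴)).
σT⁴ = 6.04168 W/m², so R = √(2.2443×10¹³/(4π×6.04168)) = 5.437×10⁵ m.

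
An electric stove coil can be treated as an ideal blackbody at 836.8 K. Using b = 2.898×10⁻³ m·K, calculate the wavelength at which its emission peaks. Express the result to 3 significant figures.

Wien's displacement law: λ_max = b/T = (2.898×10⁻³ m·K)/(836.8 K) = 3.463×10⁻⁶ m.
That is 3.46 μm, in the infrared range.

λ_max ≈ 3.46 μm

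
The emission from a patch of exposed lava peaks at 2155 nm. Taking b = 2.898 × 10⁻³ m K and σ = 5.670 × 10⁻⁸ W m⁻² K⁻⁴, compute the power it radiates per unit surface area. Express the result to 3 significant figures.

Wien's law: T = b/λ_max = 2.898×10⁻³/2.155×10⁻⁶ = 1344.78 K.
Then I = σT⁴ = 5.670×10⁻⁸×(1344.78)⁴ = 1.85×10⁵ W/m².

I ≈ 1.85×10⁵ W/m²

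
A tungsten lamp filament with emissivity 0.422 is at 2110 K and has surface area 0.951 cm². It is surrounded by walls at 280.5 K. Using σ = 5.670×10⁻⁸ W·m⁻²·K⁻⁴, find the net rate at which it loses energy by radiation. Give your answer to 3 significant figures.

Area A = 0.951 cm² = 9.51×10⁻⁵ m².
Net radiated power P_net = εσA(T⁴ − T₀⁴) = 0.422×5.670×10⁻⁸×9.51×10⁻⁵×(2110⁴ − 280.5⁴).
T⁴ − T₀⁴ = 1.98212×10¹³ − 6.19058×10⁹ = 1.98150×10¹³ K⁴, so P_net = 45.1 W.

Net loss ≈ 45.1 W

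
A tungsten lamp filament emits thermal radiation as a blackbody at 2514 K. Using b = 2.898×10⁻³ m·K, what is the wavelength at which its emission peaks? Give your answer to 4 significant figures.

λ_max ≈ 1.153 μm

Wien's displacement law: λ_max = b/T = (2.898×10⁻³ m·K)/(2514 K) = 1.1527×10⁻⁶ m.
That is 1.153 μm, in the infrared range.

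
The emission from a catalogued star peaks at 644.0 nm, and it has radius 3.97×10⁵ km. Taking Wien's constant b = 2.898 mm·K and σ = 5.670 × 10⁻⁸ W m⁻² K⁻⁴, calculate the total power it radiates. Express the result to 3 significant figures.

P ≈ 4.60×10²⁵ W

Wien's law: T = b/λ_max = 2.898×10⁻³/6.440×10⁻⁷ = 4500.00 K.
Surface area A = 4πR² = 4π(3.97×10⁸ m)² = 1.98057×10¹⁸ m².
Then P = σAT⁴ = 5.670×10⁻⁸×1.98057×10¹⁸×(4500.00)⁴ = 4.60×10²⁵ W.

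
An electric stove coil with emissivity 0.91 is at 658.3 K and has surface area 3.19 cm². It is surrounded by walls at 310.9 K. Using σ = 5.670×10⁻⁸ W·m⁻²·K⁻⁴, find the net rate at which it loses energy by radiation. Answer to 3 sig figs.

Net loss ≈ 2.94 W

Area A = 3.19 cm² = 3.19×10⁻⁴ m².
Net radiated power P_net = εσA(T⁴ − T₀⁴) = 0.91×5.670×10⁻⁸×3.19×10⁻⁴×(658.3⁴ − 310.9⁴).
T⁴ − T₀⁴ = 1.87800×10¹¹ − 9.34293×10⁹ = 1.78457×10¹¹ K⁴, so P_net = 2.94 W.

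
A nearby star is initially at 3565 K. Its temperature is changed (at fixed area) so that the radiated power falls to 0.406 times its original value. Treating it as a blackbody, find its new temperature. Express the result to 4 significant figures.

P ∝ T⁴, so T₂/T₁ = (P₂/P₁)^(1/4) = (0.406)^(1/4) = 0.798236.
T₂ = 3565 × 0.798236 = 2846 K.

T₂ ≈ 2846 K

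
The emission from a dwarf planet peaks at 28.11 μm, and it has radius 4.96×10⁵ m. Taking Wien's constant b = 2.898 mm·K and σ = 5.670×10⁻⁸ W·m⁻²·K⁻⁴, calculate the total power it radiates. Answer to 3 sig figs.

Wien's law: T = b/λ_max = 2.898×10⁻³/2.811×10⁻⁵ = 103.095 K.
Surface area A = 4πR² = 4π(4.96×10⁵ m)² = 3.09153×10¹² m².
Then P = σAT⁴ = 5.670×10⁻⁸×3.09153×10¹²×(103.095)⁴ = 1.98×10¹³ W.

P ≈ 1.98×10¹³ W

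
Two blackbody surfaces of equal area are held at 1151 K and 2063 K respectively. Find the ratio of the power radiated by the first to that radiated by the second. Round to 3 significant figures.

P₁/P₂ ≈ 0.0969

With equal areas, P₁/P₂ = (T₁/T₂)⁴ = (1151/2063)⁴ = 0.0969.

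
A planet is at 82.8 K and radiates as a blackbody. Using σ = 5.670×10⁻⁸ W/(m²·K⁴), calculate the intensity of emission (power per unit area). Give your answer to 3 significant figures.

I ≈ 2.67 W/m²

Stefan–Boltzmann: I = σT⁴ = 5.670×10⁻⁸ × (82.8)⁴ = 2.67 W/m².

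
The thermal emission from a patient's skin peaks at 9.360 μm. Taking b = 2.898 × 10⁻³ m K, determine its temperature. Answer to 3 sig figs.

Wien's law gives T = b/λ_max = (2.898×10⁻³ m·K)/(9.360×10⁻⁶ m) = 310 K.

T ≈ 310 K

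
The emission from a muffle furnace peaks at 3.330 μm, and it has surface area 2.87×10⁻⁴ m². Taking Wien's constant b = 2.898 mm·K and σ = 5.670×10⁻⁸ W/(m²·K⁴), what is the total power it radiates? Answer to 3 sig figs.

Wien's law: T = b/λ_max = 2.898×10⁻³/3.330×10⁻⁶ = 870.270 K.
Area A = 2.87×10⁻⁴ m².
Then P = σAT⁴ = 5.670×10⁻⁸×2.87×10⁻⁴×(870.270)⁴ = 9.33 W.

P ≈ 9.33 W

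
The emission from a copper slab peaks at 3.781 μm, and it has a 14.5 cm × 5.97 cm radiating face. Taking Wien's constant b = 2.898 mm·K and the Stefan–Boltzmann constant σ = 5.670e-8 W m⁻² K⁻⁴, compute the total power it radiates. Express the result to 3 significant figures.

P ≈ 169 W

Wien's law: T = b/λ_max = 2.898×10⁻³/3.781×10⁻⁶ = 766.464 K.
Area A = 0.145 × 0.0597 = 8.6565×10⁻³ m².
Then P = σAT⁴ = 5.670×10⁻⁸×8.6565×10⁻³×(766.464)⁴ = 169 W.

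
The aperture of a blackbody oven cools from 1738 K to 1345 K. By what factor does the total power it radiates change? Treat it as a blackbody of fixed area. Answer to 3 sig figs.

P ∝ T⁴, so P₂/P₁ = (T₂/T₁)⁴ = (1345/1738)⁴ = (0.773878)⁴ = 0.359.

P₂/P₁ ≈ 0.359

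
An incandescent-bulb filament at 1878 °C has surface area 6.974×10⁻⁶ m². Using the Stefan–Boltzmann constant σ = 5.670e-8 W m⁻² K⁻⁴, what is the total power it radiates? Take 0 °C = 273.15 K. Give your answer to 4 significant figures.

T = 1878 °C + 273.15 = 2151.15 K.
Area A = 6.974×10⁻⁶ m².
P = σAT⁴ = 5.670×10⁻⁸ × 6.974×10⁻⁶ × (2151.15)⁴ = 8.467 W.

P ≈ 8.467 W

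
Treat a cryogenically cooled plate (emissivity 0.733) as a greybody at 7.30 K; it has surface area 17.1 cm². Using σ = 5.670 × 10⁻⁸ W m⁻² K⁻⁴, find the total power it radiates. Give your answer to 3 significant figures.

Area A = 17.1 cm² = 1.71×10⁻³ m².
P = εσAT⁴ = 0.733 × 5.670×10⁻⁸ × 1.71×10⁻³ × (7.30)⁴ = 2.02×10⁻⁷ W.

P ≈ 2.02×10⁻⁷ W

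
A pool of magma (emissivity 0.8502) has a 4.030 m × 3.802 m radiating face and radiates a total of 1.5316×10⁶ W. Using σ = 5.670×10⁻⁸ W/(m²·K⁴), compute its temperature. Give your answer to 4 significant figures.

T ≈ 1200 K

Area A = 4.030 × 3.802 = 15.3221 m².
P = εσAT⁴ ⇒ T = (P/(εσA))^(1/4) = (1.5316×10⁶/(0.8502×5.670×10⁻⁸×15.3221))^(1/4) = 1200 K.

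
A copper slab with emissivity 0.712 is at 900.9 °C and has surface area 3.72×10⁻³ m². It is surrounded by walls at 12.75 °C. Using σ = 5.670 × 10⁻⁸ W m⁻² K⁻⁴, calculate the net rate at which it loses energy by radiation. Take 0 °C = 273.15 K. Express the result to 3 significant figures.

T = 900.9 °C + 273.15 = 1174.05 K.
Surroundings: T = 12.75 °C + 273.15 = 285.90 K.
Area A = 3.72×10⁻³ m².
Net radiated power P_net = εσA(T⁴ − T₀⁴) = 0.712×5.670×10⁻⁸×3.72×10⁻³×(1174.05⁴ − 285.90⁴).
T⁴ − T₀⁴ = 1.89997×10¹² − 6.68123×10⁹ = 1.89329×10¹² K⁴, so P_net = 284 W.

Net loss ≈ 284 W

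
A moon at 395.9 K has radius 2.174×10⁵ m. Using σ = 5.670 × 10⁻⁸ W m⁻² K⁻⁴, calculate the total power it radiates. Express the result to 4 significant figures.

Surface area A = 4πR² = 4π(2.174×10⁵ m)² = 5.93921×10¹¹ m².
P = σAT⁴ = 5.670×10⁻⁸ × 5.93921×10¹¹ × (395.9)⁴ = 8.273×10¹⁴ W.

P ≈ 8.273×10¹⁴ W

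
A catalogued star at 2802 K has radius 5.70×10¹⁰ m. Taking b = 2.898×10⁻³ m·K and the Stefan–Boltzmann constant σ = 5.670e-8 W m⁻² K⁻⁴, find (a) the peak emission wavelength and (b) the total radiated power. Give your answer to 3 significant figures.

(a) λ_max = b/T = 2.898×10⁻³/2802 = 1.034×10⁻⁶ m = 1.03×10³ nm.
Surface area A = 4πR² = 4π(5.70×10¹⁰ m)² = 4.08281×10²² m².
(b) P = σAT⁴ = 5.670×10⁻⁸×4.08281×10²²×(2802)⁴ = 1.43×10²⁹ W.

λ_max ≈ 1.03×10³ nm; P ≈ 1.43×10²⁹ W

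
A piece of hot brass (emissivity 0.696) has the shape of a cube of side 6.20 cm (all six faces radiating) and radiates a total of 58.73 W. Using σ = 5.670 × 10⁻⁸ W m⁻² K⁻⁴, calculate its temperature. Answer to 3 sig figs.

Area A = 6s² = 6×(0.0620 m)² = 0.023064 m².
P = εσAT⁴ ⇒ T = (P/(εσA))^(1/4) = (58.73/(0.696×5.670×10⁻⁸×0.023064))^(1/4) = 504 K.

T ≈ 504 K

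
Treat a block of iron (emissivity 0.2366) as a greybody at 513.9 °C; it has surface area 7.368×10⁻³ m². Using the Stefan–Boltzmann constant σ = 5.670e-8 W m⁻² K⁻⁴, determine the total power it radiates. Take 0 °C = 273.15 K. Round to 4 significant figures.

T = 513.9 °C + 273.15 = 787.05 K.
Area A = 7.368×10⁻³ m².
P = εσAT⁴ = 0.2366 × 5.670×10⁻⁸ × 7.368×10⁻³ × (787.05)⁴ = 37.93 W.

P ≈ 37.93 W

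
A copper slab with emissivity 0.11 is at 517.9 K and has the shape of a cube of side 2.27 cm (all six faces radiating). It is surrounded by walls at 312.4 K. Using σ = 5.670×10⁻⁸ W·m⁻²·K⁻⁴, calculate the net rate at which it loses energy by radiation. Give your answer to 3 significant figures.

Area A = 6s² = 6×(0.0227 m)² = 3.09174×10⁻³ m².
Net radiated power P_net = εσA(T⁴ − T₀⁴) = 0.11×5.670×10⁻⁸×3.09174×10⁻³×(517.9⁴ − 312.4⁴).
T⁴ − T₀⁴ = 7.19422×10¹⁰ − 9.52454×10⁹ = 6.24177×10¹⁰ K⁴, so P_net = 1.20 W.

Net loss ≈ 1.20 W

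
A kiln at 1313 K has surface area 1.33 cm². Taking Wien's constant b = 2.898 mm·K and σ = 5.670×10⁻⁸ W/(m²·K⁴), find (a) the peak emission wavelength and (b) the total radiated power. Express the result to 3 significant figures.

λ_max ≈ 2.21 μm; P ≈ 22.4 W

(a) λ_max = b/T = 2.898×10⁻³/1313 = 2.207×10⁻⁶ m = 2.21 μm.
Area A = 1.33 cm² = 1.33×10⁻⁴ m².
(b) P = σAT⁴ = 5.670×10⁻⁸×1.33×10⁻⁴×(1313)⁴ = 22.4 W.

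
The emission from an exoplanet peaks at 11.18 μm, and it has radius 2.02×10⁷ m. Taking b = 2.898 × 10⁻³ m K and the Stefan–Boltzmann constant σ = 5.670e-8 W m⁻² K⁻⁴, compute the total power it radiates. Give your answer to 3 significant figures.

Wien's law: T = b/λ_max = 2.898×10⁻³/1.118×10⁻⁵ = 259.213 K.
Surface area A = 4πR² = 4π(2.02×10⁷ m)² = 5.12758×10¹⁵ m².
Then P = σAT⁴ = 5.670×10⁻⁸×5.12758×10¹⁵×(259.213)⁴ = 1.31×10¹⁸ W.

P ≈ 1.31×10¹⁸ W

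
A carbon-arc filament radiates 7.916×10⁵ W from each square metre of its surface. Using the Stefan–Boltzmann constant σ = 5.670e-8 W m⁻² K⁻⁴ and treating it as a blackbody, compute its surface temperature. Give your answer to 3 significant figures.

T ≈ 1.93×10³ K

I = σT⁴, so T = (I/σ)^(1/4) = (7.916×10⁵/(5.670×10⁻⁸))^(1/4) = 1.93×10³ K.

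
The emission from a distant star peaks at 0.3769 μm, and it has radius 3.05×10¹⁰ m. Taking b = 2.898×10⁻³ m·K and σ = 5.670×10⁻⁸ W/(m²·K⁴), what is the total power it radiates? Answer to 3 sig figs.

Wien's law: T = b/λ_max = 2.898×10⁻³/3.769×10⁻⁷ = 7689.04 K.
Surface area A = 4πR² = 4π(3.05×10¹⁰ m)² = 1.16899×10²² m².
Then P = σAT⁴ = 5.670×10⁻⁸×1.16899×10²²×(7689.04)⁴ = 2.32×10³⁰ W.

P ≈ 2.32×10³⁰ W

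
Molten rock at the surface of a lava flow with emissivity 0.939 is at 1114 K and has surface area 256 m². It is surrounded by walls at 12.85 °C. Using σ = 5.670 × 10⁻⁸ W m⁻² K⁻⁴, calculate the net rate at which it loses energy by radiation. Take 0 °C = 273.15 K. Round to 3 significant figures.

Net loss ≈ 2.09×10⁷ W

Surroundings: T = 12.85 °C + 273.15 = 286.00 K.
Area A = 256 m².
Net radiated power P_net = εσA(T⁴ − T₀⁴) = 0.939×5.670×10⁻⁸×256×(1114⁴ − 286.00⁴).
T⁴ − T₀⁴ = 1.54007×10¹² − 6.69059×10⁹ = 1.53338×10¹² K⁴, so P_net = 2.09×10⁷ W.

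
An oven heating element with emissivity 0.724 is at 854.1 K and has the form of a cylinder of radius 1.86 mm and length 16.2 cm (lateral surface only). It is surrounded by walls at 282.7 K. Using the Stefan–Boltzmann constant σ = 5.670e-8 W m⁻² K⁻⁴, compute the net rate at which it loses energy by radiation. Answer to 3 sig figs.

Net loss ≈ 40.9 W

Lateral area A = 2πrL = 2π×1.86×10⁻³×0.162 = 1.89325×10⁻³ m².
Net radiated power P_net = εσA(T⁴ − T₀⁴) = 0.724×5.670×10⁻⁸×1.89325×10⁻³×(854.1⁴ − 282.7⁴).
T⁴ − T₀⁴ = 5.32151×10¹¹ − 6.38709×10⁹ = 5.25764×10¹¹ K⁴, so P_net = 40.9 W.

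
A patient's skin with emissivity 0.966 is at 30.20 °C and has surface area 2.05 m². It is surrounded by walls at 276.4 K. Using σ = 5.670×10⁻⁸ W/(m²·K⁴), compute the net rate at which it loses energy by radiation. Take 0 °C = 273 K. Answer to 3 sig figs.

T = 30.20 °C + 273 = 303.20 K.
Area A = 2.05 m².
Net radiated power P_net = εσA(T⁴ − T₀⁴) = 0.966×5.670×10⁻⁸×2.05×(303.20⁴ − 276.4⁴).
T⁴ − T₀⁴ = 8.45117×10⁹ − 5.83650×10⁹ = 2.61467×10⁹ K⁴, so P_net = 294 W.

Net loss ≈ 294 W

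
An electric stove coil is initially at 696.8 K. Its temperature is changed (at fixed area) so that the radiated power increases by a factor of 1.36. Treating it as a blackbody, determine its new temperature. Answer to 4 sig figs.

T₂ ≈ 752.5 K

P ∝ T⁴, so T₂/T₁ = (P₂/P₁)^(1/4) = (1.36)^(1/4) = 1.07990.
T₂ = 696.8 × 1.07990 = 752.5 K.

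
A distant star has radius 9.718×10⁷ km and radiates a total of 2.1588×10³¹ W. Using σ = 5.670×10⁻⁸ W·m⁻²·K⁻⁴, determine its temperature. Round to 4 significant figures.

Surface area A = 4πR² = 4π(9.718×10¹⁰ m)² = 1.18676×10²³ m².
P = σAT⁴ ⇒ T = (P/(σA))^(1/4) = (2.1588×10³¹/(5.670×10⁻⁸×1.18676×10²³))^(1/4) = 7526 K.

T ≈ 7526 K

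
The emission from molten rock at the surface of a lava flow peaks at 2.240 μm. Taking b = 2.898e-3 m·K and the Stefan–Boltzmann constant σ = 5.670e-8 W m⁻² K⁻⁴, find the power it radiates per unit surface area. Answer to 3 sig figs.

Wien's law: T = b/λ_max = 2.898×10⁻³/2.240×10⁻⁶ = 1293.75 K.
Then I = σT⁴ = 5.670×10⁻⁸×(1293.75)⁴ = 1.59×10⁵ W/m².

I ≈ 1.59×10⁵ W/m²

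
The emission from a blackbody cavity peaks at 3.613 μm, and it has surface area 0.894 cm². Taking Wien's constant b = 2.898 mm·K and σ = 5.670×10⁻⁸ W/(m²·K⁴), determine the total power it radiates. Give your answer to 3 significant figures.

P ≈ 2.10 W

Wien's law: T = b/λ_max = 2.898×10⁻³/3.613×10⁻⁶ = 802.104 K.
Area A = 0.894 cm² = 8.94×10⁻⁵ m².
Then P = σAT⁴ = 5.670×10⁻⁸×8.94×10⁻⁵×(802.104)⁴ = 2.10 W.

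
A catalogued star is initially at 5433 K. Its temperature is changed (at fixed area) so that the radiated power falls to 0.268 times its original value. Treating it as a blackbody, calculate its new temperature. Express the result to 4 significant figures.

P ∝ T⁴, so T₂/T₁ = (P₂/P₁)^(1/4) = (0.268)^(1/4) = 0.719505.
T₂ = 5433 × 0.719505 = 3909 K.

T₂ ≈ 3909 K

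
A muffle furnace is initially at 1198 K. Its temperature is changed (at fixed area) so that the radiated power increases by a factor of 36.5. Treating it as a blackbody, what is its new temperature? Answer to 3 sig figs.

T₂ ≈ 2.94×10³ K

P ∝ T⁴, so T₂/T₁ = (P₂/P₁)^(1/4) = (36.5)^(1/4) = 2.45795.
T₂ = 1198 × 2.45795 = 2.94×10³ K.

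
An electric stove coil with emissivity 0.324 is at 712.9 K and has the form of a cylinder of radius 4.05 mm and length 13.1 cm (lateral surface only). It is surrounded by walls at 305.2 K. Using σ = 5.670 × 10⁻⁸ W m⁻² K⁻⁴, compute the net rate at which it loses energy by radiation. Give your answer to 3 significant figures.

Net loss ≈ 15.3 W

Lateral area A = 2πrL = 2π×4.05×10⁻³×0.131 = 3.33354×10⁻³ m².
Net radiated power P_net = εσA(T⁴ − T₀⁴) = 0.324×5.670×10⁻⁸×3.33354×10⁻³×(712.9⁴ − 305.2⁴).
T⁴ − T₀⁴ = 2.58294×10¹¹ − 8.67637×10⁹ = 2.49618×10¹¹ K⁴, so P_net = 15.3 W.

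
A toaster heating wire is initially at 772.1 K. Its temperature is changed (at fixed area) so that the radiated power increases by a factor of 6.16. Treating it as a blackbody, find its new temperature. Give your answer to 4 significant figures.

P ∝ T⁴, so T₂/T₁ = (P₂/P₁)^(1/4) = (6.16)^(1/4) = 1.57542.
T₂ = 772.1 × 1.57542 = 1216 K.

T₂ ≈ 1216 K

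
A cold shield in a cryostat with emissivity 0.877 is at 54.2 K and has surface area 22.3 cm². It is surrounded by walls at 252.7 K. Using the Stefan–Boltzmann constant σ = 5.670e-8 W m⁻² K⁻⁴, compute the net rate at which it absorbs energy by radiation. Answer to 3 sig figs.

Net gain ≈ 0.451 W

Area A = 22.3 cm² = 2.23×10⁻³ m².
Net radiated power P_net = εσA(T⁴ − T₀⁴) = 0.877×5.670×10⁻⁸×2.23×10⁻³×(54.2⁴ − 252.7⁴).
T⁴ − T₀⁴ = 8.62973×10⁶ − 4.07775×10⁹ = -4.06912×10⁹ K⁴, so P_net = -0.451 W — negative, meaning a net gain of 0.451 W.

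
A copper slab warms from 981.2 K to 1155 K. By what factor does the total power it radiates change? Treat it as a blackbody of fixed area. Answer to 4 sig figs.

P ∝ T⁴, so P₂/P₁ = (T₂/T₁)⁴ = (1155/981.2)⁴ = (1.17713)⁴ = 1.920.

P₂/P₁ ≈ 1.920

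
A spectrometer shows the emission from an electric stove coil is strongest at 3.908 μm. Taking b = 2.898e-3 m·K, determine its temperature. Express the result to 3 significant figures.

Wien's law gives T = b/λ_max = (2.898×10⁻³ m·K)/(3.908×10⁻⁶ m) = 742 K.

T ≈ 742 K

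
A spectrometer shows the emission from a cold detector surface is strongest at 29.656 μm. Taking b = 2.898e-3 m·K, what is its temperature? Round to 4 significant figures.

T ≈ 97.72 K

Wien's law gives T = b/λ_max = (2.898×10⁻³ m·K)/(2.9656×10⁻⁵ m) = 97.72 K.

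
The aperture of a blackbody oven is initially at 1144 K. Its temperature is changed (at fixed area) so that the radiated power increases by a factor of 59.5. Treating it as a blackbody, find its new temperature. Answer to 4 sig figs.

P ∝ T⁴, so T₂/T₁ = (P₂/P₁)^(1/4) = (59.5)^(1/4) = 2.77734.
T₂ = 1144 × 2.77734 = 3177 K.

T₂ ≈ 3177 K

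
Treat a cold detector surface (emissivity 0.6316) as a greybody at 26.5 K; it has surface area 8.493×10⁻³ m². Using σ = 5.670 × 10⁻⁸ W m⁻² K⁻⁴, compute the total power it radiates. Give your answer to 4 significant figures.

P ≈ 1.500×10⁻⁴ W

Area A = 8.493×10⁻³ m².
P = εσAT⁴ = 0.6316 × 5.670×10⁻⁸ × 8.493×10⁻³ × (26.5)⁴ = 1.500×10⁻⁴ W.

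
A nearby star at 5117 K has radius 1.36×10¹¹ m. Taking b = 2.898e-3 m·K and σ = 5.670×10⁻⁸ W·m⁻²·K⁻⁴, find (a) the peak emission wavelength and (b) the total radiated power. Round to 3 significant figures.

(a) λ_max = b/T = 2.898×10⁻³/5117 = 5.663×10⁻⁷ m = 566 nm.
Surface area A = 4πR² = 4π(1.36×10¹¹ m)² = 2.32428×10²³ m².
(b) P = σAT⁴ = 5.670×10⁻⁸×2.32428×10²³×(5117)⁴ = 9.04×10³⁰ W.

λ_max ≈ 566 nm; P ≈ 9.04×10³⁰ W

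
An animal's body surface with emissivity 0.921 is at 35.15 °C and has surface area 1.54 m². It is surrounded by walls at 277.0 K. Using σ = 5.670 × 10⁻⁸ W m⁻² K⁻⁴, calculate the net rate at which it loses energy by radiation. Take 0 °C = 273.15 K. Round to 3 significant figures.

Net loss ≈ 253 W

T = 35.15 °C + 273.15 = 308.30 K.
Area A = 1.54 m².
Net radiated power P_net = εσA(T⁴ − T₀⁴) = 0.921×5.670×10⁻⁸×1.54×(308.30⁴ − 277.0⁴).
T⁴ − T₀⁴ = 9.03429×10⁹ − 5.88734×10⁹ = 3.14695×10⁹ K⁴, so P_net = 253 W.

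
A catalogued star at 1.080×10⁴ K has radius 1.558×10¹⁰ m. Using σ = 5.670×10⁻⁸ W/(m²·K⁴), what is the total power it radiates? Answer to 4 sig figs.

Surface area A = 4πR² = 4π(1.558×10¹⁰ m)² = 3.05032×10²¹ m².
P = σAT⁴ = 5.670×10⁻⁸ × 3.05032×10²¹ × (1.080×10⁴)⁴ = 2.353×10³⁰ W.

P ≈ 2.353×10³⁰ W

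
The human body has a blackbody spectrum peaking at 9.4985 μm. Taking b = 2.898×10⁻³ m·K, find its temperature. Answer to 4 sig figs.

Wien's law gives T = b/λ_max = (2.898×10⁻³ m·K)/(9.4985×10⁻⁶ m) = 305.1 K.

T ≈ 305.1 K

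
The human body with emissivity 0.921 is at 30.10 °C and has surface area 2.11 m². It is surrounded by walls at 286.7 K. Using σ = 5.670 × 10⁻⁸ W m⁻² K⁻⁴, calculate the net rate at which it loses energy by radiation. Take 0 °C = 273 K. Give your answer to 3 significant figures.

T = 30.10 °C + 273 = 303.10 K.
Area A = 2.11 m².
Net radiated power P_net = εσA(T⁴ − T₀⁴) = 0.921×5.670×10⁻⁸×2.11×(303.10⁴ − 286.7⁴).
T⁴ − T₀⁴ = 8.44003×10⁹ − 6.75633×10⁹ = 1.68370×10⁹ K⁴, so P_net = 186 W.

Net loss ≈ 186 W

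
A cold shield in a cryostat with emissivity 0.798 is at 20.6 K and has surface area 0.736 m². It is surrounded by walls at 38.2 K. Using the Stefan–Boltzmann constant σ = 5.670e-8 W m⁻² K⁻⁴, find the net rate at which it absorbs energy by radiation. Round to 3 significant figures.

Net gain ≈ 0.0649 W

Area A = 0.736 m².
Net radiated power P_net = εσA(T⁴ − T₀⁴) = 0.798×5.670×10⁻⁸×0.736×(20.6⁴ − 38.2⁴).
T⁴ − T₀⁴ = 1.80081×10⁵ − 2.12938×10⁶ = -1.94930×10⁶ K⁴, so P_net = -0.0649 W — negative, meaning a net gain of 0.0649 W.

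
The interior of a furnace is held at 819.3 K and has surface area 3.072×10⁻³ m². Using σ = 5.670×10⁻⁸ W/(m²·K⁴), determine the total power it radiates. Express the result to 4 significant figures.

P ≈ 78.48 W

Area A = 3.072×10⁻³ m².
P = σAT⁴ = 5.670×10⁻⁸ × 3.072×10⁻³ × (819.3)⁴ = 78.48 W.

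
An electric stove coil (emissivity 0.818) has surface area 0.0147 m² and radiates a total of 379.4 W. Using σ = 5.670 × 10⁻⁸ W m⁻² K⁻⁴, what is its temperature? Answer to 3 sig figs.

T ≈ 864 K

Area A = 0.0147 m².
P = εσAT⁴ ⇒ T = (P/(εσA))^(1/4) = (379.4/(0.818×5.670×10⁻⁸×0.0147))^(1/4) = 864 K.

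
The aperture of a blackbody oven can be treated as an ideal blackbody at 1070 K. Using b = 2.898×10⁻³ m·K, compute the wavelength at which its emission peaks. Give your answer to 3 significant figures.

Wien's displacement law: λ_max = b/T = (2.898×10⁻³ m·K)/(1070 K) = 2.708×10⁻⁶ m.
That is 2.71 μm, in the infrared range.

λ_max ≈ 2.71 μm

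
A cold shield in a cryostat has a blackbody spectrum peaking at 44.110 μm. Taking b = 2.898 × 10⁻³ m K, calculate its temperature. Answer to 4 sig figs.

T ≈ 65.70 K

Wien's law gives T = b/λ_max = (2.898×10⁻³ m·K)/(4.4110×10⁻⁵ m) = 65.70 K.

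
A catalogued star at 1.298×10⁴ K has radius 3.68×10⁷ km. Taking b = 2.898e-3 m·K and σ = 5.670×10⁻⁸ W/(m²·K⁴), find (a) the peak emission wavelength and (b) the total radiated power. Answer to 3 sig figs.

(a) λ_max = b/T = 2.898×10⁻³/1.298×10⁴ = 2.233×10⁻⁷ m = 223 nm.
Surface area A = 4πR² = 4π(3.68×10¹⁰ m)² = 1.70179×10²² m².
(b) P = σAT⁴ = 5.670×10⁻⁸×1.70179×10²²×(1.298×10⁴)⁴ = 2.74×10³¹ W.

λ_max ≈ 223 nm; P ≈ 2.74×10³¹ W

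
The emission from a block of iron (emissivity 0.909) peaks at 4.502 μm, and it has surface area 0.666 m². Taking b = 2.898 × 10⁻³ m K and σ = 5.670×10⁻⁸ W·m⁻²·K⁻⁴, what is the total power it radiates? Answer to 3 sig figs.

P ≈ 5.89×10³ W

Wien's law: T = b/λ_max = 2.898×10⁻³/4.502×10⁻⁶ = 643.714 K.
Area A = 0.666 m².
Then P = εσAT⁴ = 0.909×5.670×10⁻⁸×0.666×(643.714)⁴ = 5.89×10³ W.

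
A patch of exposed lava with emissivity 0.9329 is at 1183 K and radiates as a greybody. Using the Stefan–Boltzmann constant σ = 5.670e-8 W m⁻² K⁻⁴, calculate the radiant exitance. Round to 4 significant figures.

I ≈ 1.036×10⁵ W/m²

Stefan–Boltzmann: I = εσT⁴ = 0.9329 × 5.670×10⁻⁸ × (1183)⁴ = 1.036×10⁵ W/m².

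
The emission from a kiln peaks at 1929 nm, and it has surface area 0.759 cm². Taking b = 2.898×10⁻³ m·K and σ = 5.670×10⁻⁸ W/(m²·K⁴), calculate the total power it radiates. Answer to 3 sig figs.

P ≈ 21.9 W

Wien's law: T = b/λ_max = 2.898×10⁻³/1.929×10⁻⁶ = 1502.33 K.
Area A = 0.759 cm² = 7.59×10⁻⁵ m².
Then P = σAT⁴ = 5.670×10⁻⁸×7.59×10⁻⁵×(1502.33)⁴ = 21.9 W.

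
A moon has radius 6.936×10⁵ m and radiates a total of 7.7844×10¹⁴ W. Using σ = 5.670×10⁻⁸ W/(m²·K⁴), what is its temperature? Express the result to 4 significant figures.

T ≈ 218.3 K

Surface area A = 4πR² = 4π(6.936×10⁵ m)² = 6.04544×10¹² m².
P = σAT⁴ ⇒ T = (P/(σA))^(1/4) = (7.7844×10¹⁴/(5.670×10⁻⁸×6.04544×10¹²))^(1/4) = 218.3 K.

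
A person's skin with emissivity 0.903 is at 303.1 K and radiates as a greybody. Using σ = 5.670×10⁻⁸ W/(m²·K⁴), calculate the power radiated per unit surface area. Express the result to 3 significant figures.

I ≈ 432 W/m²

Stefan–Boltzmann: I = εσT⁴ = 0.903 × 5.670×10⁻⁸ × (303.1)⁴ = 432 W/m².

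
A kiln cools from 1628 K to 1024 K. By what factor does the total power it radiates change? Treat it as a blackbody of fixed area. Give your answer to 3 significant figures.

P₂/P₁ ≈ 0.157

P ∝ T⁴, so P₂/P₁ = (T₂/T₁)⁴ = (1024/1628)⁴ = (0.628993)⁴ = 0.157.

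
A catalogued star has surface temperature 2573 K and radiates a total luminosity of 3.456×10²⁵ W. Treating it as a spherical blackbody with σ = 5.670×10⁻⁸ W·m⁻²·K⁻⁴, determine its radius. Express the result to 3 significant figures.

L = 4πR²σT⁴ ⇒ R = √(L/(4πσT⁴)).
σT⁴ = 2.48509×10⁶ W/m², so R = √(3.456×10²⁵/(4π×2.48509×10⁶)) = 1.05×10⁹ m.

R ≈ 1.05×10⁹ m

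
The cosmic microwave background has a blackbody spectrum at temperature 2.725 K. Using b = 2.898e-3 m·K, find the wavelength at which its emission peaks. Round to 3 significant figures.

λ_max ≈ 1.06×10⁻³ m

Wien's displacement law: λ_max = b/T = (2.898×10⁻³ m·K)/(2.725 K) = 1.063×10⁻³ m.
That is 1.06×10⁻³ m, in the microwave range.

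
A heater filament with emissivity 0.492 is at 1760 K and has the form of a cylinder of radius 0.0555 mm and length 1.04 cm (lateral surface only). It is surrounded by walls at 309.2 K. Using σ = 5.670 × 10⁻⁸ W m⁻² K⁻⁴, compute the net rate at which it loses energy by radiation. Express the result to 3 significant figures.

Lateral area A = 2πrL = 2π×5.55×10⁻⁵×0.0104 = 3.62665×10⁻⁶ m².
Net radiated power P_net = εσA(T⁴ − T₀⁴) = 0.492×5.670×10⁻⁸×3.62665×10⁻⁶×(1760⁴ − 309.2⁴).
T⁴ − T₀⁴ = 9.59513×10¹² − 9.14025×10⁹ = 9.58599×10¹² K⁴, so P_net = 0.970 W.

Net loss ≈ 0.970 W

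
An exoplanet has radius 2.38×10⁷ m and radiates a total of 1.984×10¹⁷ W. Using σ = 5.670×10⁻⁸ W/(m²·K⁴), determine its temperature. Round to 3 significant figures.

Surface area A = 4πR² = 4π(2.38×10⁷ m)² = 7.11809×10¹⁵ m².
P = σAT⁴ ⇒ T = (P/(σA))^(1/4) = (1.984×10¹⁷/(5.670×10⁻⁸×7.11809×10¹⁵))^(1/4) = 149 K.

T ≈ 149 K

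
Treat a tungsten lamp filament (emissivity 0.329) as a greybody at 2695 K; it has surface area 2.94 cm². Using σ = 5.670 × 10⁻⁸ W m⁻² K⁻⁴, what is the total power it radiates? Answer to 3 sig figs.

Area A = 2.94 cm² = 2.94×10⁻⁴ m².
P = εσAT⁴ = 0.329 × 5.670×10⁻⁸ × 2.94×10⁻⁴ × (2695)⁴ = 289 W.

P ≈ 289 W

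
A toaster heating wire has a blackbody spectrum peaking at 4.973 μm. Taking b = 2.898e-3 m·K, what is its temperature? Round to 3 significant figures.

T ≈ 583 K

Wien's law gives T = b/λ_max = (2.898×10⁻³ m·K)/(4.973×10⁻⁶ m) = 583 K.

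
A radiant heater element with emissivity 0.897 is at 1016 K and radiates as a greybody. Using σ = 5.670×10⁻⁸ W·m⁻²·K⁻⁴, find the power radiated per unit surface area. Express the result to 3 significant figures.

Stefan–Boltzmann: I = εσT⁴ = 0.897 × 5.670×10⁻⁸ × (1016)⁴ = 5.42×10⁴ W/m².

I ≈ 5.42×10⁴ W/m²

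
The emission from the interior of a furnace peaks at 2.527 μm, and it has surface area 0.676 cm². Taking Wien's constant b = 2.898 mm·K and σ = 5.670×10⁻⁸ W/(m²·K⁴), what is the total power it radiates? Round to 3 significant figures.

P ≈ 6.63 W

Wien's law: T = b/λ_max = 2.898×10⁻³/2.527×10⁻⁶ = 1146.81 K.
Area A = 0.676 cm² = 6.76×10⁻⁵ m².
Then P = σAT⁴ = 5.670×10⁻⁸×6.76×10⁻⁵×(1146.81)⁴ = 6.63 W.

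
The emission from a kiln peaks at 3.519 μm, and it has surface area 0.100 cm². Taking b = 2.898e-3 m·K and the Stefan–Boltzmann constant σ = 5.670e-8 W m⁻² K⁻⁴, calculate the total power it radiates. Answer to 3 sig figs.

P ≈ 0.261 W

Wien's law: T = b/λ_max = 2.898×10⁻³/3.519×10⁻⁶ = 823.529 K.
Area A = 0.100 cm² = 1.00×10⁻⁵ m².
Then P = σAT⁴ = 5.670×10⁻⁸×1.00×10⁻⁵×(823.529)⁴ = 0.261 W.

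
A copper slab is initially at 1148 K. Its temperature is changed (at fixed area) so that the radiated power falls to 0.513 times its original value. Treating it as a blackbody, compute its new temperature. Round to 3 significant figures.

T₂ ≈ 972 K

P ∝ T⁴, so T₂/T₁ = (P₂/P₁)^(1/4) = (0.513)^(1/4) = 0.846310.
T₂ = 1148 × 0.846310 = 972 K.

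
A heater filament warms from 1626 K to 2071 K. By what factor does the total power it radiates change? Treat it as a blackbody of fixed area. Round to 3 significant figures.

P ∝ T⁴, so P₂/P₁ = (T₂/T₁)⁴ = (2071/1626)⁴ = (1.27368)⁴ = 2.63.

P₂/P₁ ≈ 2.63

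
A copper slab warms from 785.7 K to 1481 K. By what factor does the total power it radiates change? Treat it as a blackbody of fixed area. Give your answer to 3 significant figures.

P ∝ T⁴, so P₂/P₁ = (T₂/T₁)⁴ = (1481/785.7)⁴ = (1.88494)⁴ = 12.6.

P₂/P₁ ≈ 12.6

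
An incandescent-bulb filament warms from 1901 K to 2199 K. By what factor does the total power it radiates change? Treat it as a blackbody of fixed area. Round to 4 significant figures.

P₂/P₁ ≈ 1.790

P ∝ T⁴, so P₂/P₁ = (T₂/T₁)⁴ = (2199/1901)⁴ = (1.15676)⁴ = 1.790.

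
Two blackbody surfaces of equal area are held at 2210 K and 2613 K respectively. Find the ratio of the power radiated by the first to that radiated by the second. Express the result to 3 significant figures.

P₁/P₂ ≈ 0.512

With equal areas, P₁/P₂ = (T₁/T₂)⁴ = (2210/2613)⁴ = 0.512.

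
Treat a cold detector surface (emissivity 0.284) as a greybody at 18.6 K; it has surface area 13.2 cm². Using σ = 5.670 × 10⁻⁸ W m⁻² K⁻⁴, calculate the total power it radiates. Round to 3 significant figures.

P ≈ 2.54×10⁻⁶ W

Area A = 13.2 cm² = 1.32×10⁻³ m².
P = εσAT⁴ = 0.284 × 5.670×10⁻⁸ × 1.32×10⁻³ × (18.6)⁴ = 2.54×10⁻⁶ W.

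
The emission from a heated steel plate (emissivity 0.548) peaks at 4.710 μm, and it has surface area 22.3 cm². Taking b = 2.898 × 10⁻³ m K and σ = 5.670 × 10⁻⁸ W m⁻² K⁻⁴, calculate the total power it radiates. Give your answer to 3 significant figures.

Wien's law: T = b/λ_max = 2.898×10⁻³/4.710×10⁻⁶ = 615.287 K.
Area A = 22.3 cm² = 2.23×10⁻³ m².
Then P = εσAT⁴ = 0.548×5.670×10⁻⁸×2.23×10⁻³×(615.287)⁴ = 9.93 W.

P ≈ 9.93 W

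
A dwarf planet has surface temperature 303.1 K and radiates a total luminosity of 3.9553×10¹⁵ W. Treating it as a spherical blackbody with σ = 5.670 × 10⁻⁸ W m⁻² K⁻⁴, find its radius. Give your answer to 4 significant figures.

R ≈ 8.110×10⁵ m

L = 4πR²σT⁴ ⇒ R = √(L/(4πσT⁴)).
σT⁴ = 478.549 W/m², so R = √(3.9553×10¹⁵/(4π×478.549)) = 8.110×10⁵ m.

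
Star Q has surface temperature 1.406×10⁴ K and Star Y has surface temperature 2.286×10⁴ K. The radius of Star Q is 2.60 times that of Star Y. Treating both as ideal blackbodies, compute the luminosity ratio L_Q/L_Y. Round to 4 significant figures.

L ∝ R²T⁴, so L_Q/L_Y = (R_Q/R_Y)²(T_Q/T_Y)⁴ = (2.60)² × (1.406×10⁴/2.286×10⁴)⁴ = 6.76 × 0.143099 = 0.9673.

L_Q/L_Y ≈ 0.9673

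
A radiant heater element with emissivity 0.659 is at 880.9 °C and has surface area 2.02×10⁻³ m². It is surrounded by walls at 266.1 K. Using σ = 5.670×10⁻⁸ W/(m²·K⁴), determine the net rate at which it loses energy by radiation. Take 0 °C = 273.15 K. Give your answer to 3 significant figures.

T = 880.9 °C + 273.15 = 1154.05 K.
Area A = 2.02×10⁻³ m².
Net radiated power P_net = εσA(T⁴ − T₀⁴) = 0.659×5.670×10⁻⁸×2.02×10⁻³×(1154.05⁴ − 266.1⁴).
T⁴ − T₀⁴ = 1.77377×10¹² − 5.01394×10⁹ = 1.76876×10¹² K⁴, so P_net = 134 W.

Net loss ≈ 134 W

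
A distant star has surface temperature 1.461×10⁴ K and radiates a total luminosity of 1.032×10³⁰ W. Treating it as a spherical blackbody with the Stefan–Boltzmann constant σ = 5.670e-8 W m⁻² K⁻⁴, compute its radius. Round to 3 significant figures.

R ≈ 5.64×10⁹ m

L = 4πR²σT⁴ ⇒ R = √(L/(4πσT⁴)).
σT⁴ = 2.58335×10⁹ W/m², so R = √(1.032×10³⁰/(4π×2.58335×10⁹)) = 5.64×10⁹ m.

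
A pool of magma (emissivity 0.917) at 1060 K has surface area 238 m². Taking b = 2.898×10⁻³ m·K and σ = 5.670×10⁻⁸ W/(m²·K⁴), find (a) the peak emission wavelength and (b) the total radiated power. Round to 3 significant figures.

(a) λ_max = b/T = 2.898×10⁻³/1060 = 2.734×10⁻⁶ m = 2.73 μm.
Area A = 238 m².
(b) P = εσAT⁴ = 0.917×5.670×10⁻⁸×238×(1060)⁴ = 1.56×10⁷ W.

λ_max ≈ 2.73 μm; P ≈ 1.56×10⁷ W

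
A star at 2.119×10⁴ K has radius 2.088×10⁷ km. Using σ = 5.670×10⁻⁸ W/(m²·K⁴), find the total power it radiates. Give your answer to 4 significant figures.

P ≈ 6.263×10³¹ W

Surface area A = 4πR² = 4π(2.088×10¹⁰ m)² = 5.47862×10²¹ m².
P = σAT⁴ = 5.670×10⁻⁸ × 5.47862×10²¹ × (2.119×10⁴)⁴ = 6.263×10³¹ W.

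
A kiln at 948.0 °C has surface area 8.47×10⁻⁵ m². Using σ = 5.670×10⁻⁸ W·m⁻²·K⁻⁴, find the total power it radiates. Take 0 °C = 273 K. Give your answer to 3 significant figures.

P ≈ 10.7 W

T = 948.0 °C + 273 = 1221.0 K.
Area A = 8.47×10⁻⁵ m².
P = σAT⁴ = 5.670×10⁻⁸ × 8.47×10⁻⁵ × (1221.0)⁴ = 10.7 W.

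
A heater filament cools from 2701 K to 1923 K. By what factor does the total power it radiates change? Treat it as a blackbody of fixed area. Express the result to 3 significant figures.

P ∝ T⁴, so P₂/P₁ = (T₂/T₁)⁴ = (1923/2701)⁴ = (0.711959)⁴ = 0.257.

P₂/P₁ ≈ 0.257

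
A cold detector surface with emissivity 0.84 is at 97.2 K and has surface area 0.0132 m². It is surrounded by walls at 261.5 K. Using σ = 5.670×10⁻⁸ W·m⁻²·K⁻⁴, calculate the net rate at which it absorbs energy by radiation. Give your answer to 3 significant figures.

Area A = 0.0132 m².
Net radiated power P_net = εσA(T⁴ − T₀⁴) = 0.84×5.670×10⁻⁸×0.0132×(97.2⁴ − 261.5⁴).
T⁴ − T₀⁴ = 8.92617×10⁷ − 4.67613×10⁹ = -4.58687×10⁹ K⁴, so P_net = -2.88 W — negative, meaning a net gain of 2.88 W.

Net gain ≈ 2.88 W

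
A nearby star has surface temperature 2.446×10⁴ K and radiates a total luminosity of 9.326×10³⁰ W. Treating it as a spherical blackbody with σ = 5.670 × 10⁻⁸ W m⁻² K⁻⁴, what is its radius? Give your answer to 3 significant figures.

L = 4πR²σT⁴ ⇒ R = √(L/(4πσT⁴)).
σT⁴ = 2.02959×10¹⁰ W/m², so R = √(9.326×10³⁰/(4π×2.02959×10¹⁰)) = 6.05×10⁹ m.

R ≈ 6.05×10⁹ m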